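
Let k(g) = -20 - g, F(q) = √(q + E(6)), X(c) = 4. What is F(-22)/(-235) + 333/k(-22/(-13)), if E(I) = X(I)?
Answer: -1443/94 - 3*I*√2/235 ≈ -15.351 - 0.018054*I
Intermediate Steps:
E(I) = 4
F(q) = √(4 + q) (F(q) = √(q + 4) = √(4 + q))
F(-22)/(-235) + 333/k(-22/(-13)) = √(4 - 22)/(-235) + 333/(-20 - (-22)/(-13)) = √(-18)*(-1/235) + 333/(-20 - (-22)*(-1)/13) = (3*I*√2)*(-1/235) + 333/(-20 - 1*22/13) = -3*I*√2/235 + 333/(-20 - 22/13) = -3*I*√2/235 + 333/(-282/13) = -3*I*√2/235 + 333*(-13/282) = -3*I*√2/235 - 1443/94 = -1443/94 - 3*I*√2/235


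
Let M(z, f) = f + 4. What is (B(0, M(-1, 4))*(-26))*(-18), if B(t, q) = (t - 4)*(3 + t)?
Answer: -5616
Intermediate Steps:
M(z, f) = 4 + f
B(t, q) = (-4 + t)*(3 + t)
(B(0, M(-1, 4))*(-26))*(-18) = ((-12 + 0² - 1*0)*(-26))*(-18) = ((-12 + 0 + 0)*(-26))*(-18) = -12*(-26)*(-18) = 312*(-18) = -5616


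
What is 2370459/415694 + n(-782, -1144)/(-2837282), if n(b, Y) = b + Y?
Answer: 3363230639541/589720551854 ≈ 5.7031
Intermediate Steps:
n(b, Y) = Y + b
2370459/415694 + n(-782, -1144)/(-2837282) = 2370459/415694 + (-1144 - 782)/(-2837282) = 2370459*(1/415694) - 1926*(-1/2837282) = 2370459/415694 + 963/1418641 = 3363230639541/589720551854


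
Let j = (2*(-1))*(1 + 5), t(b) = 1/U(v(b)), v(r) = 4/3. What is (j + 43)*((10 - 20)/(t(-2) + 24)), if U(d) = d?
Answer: -1240/99 ≈ -12.525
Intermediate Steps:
v(r) = 4/3 (v(r) = 4*(⅓) = 4/3)
t(b) = ¾ (t(b) = 1/(4/3) = ¾)
j = -12 (j = -2*6 = -12)
(j + 43)*((10 - 20)/(t(-2) + 24)) = (-12 + 43)*((10 - 20)/(¾ + 24)) = 31*(-10/99/4) = 31*(-10*4/99) = 31*(-40/99) = -1240/99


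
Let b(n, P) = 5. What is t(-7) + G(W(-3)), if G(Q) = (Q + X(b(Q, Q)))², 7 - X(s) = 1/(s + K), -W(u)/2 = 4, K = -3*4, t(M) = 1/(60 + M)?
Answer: 1957/2597 ≈ 0.75356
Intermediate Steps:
K = -12
W(u) = -8 (W(u) = -2*4 = -8)
X(s) = 7 - 1/(-12 + s) (X(s) = 7 - 1/(s - 12) = 7 - 1/(-12 + s))
G(Q) = (50/7 + Q)² (G(Q) = (Q + (-85 + 7*5)/(-12 + 5))² = (Q + (-85 + 35)/(-7))² = (Q - ⅐*(-50))² = (Q + 50/7)² = (50/7 + Q)²)
t(-7) + G(W(-3)) = 1/(60 - 7) + (50 + 7*(-8))²/49 = 1/53 + (50 - 56)²/49 = 1/53 + (1/49)*(-6)² = 1/53 + (1/49)*36 = 1/53 + 36/49 = 1957/2597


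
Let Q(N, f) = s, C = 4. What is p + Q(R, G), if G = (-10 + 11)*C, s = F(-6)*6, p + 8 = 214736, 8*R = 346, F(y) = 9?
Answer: 214782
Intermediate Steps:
R = 173/4 (R = (1/8)*346 = 173/4 ≈ 43.250)
p = 214728 (p = -8 + 214736 = 214728)
s = 54 (s = 9*6 = 54)
G = 4 (G = (-10 + 11)*4 = 1*4 = 4)
Q(N, f) = 54
p + Q(R, G) = 214728 + 54 = 214782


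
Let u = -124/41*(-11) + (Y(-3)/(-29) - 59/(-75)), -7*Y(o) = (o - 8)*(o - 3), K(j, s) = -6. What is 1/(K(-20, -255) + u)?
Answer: 624225/17715557 ≈ 0.035236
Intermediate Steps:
Y(o) = -(-8 + o)*(-3 + o)/7 (Y(o) = -(o - 8)*(o - 3)/7 = -(-8 + o)*(-3 + o)/7)
u = 21460907/624225 (u = -124/41*(-11) + ((-24/7 - ⅐*(-3)² + (11/7)*(-3))/(-29) - 59/(-75)) = -124*1/41*(-11) + ((-24/7 - ⅐*9 - 33/7)*(-1/29) - 59*(-1/75)) = -124/41*(-11) + ((-24/7 - 9/7 - 33/7)*(-1/29) + 59/75) = 1364/41 + (-66/7*(-1/29) + 59/75) = 1364/41 + (66/203 + 59/75) = 1364/41 + 16927/15225 = 21460907/624225 ≈ 34.380)
1/(K(-20, -255) + u) = 1/(-6 + 21460907/624225) = 1/(17715557/624225) = 624225/17715557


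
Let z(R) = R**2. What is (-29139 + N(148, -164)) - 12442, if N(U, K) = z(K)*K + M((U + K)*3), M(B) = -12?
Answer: -4452537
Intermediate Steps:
N(U, K) = -12 + K**3 (N(U, K) = K**2*K - 12 = K**3 - 12 = -12 + K**3)
(-29139 + N(148, -164)) - 12442 = (-29139 + (-12 + (-164)**3)) - 12442 = (-29139 + (-12 - 4410944)) - 12442 = (-29139 - 4410956) - 12442 = -4440095 - 12442 = -4452537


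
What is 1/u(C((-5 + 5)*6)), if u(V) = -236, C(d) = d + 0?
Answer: -1/236 ≈ -0.0042373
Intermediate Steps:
C(d) = d
1/u(C((-5 + 5)*6)) = 1/(-236) = -1/236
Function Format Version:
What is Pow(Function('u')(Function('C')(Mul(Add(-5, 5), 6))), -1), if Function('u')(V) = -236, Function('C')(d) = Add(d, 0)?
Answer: Rational(-1, 236) ≈ -0.0042373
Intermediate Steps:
Function('C')(d) = d
Pow(Function('u')(Function('C')(Mul(Add(-5, 5), 6))), -1) = Pow(-236, -1) = Rational(-1, 236)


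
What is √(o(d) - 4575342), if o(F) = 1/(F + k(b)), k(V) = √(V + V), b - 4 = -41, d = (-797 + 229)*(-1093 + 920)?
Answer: √((-449591406287 - 4575342*I*√74)/(98264 + I*√74)) ≈ 0.e-12 + 2139.0*I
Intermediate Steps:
d = 98264 (d = -568*(-173) = 98264)
b = -37 (b = 4 - 41 = -37)
k(V) = √2*√V (k(V) = √(2*V) = √2*√V)
o(F) = 1/(F + I*√74) (o(F) = 1/(F + √2*√(-37)) = 1/(F + √2*(I*√37)) = 1/(F + I*√74))
√(o(d) - 4575342) = √(1/(98264 + I*√74) - 4575342) = √(-4575342 + 1/(98264 + I*√74))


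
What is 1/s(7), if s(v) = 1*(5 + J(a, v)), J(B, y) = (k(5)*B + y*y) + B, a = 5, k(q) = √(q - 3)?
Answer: 59/3431 - 5*√2/3431 ≈ 0.015135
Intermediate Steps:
k(q) = √(-3 + q)
J(B, y) = B + y² + B*√2 (J(B, y) = (√(-3 + 5)*B + y*y) + B = (√2*B + y²) + B = (B*√2 + y²) + B = (y² + B*√2) + B = B + y² + B*√2)
s(v) = 10 + v² + 5*√2 (s(v) = 1*(5 + (5 + v² + 5*√2)) = 1*(10 + v² + 5*√2) = 10 + v² + 5*√2)
1/s(7) = 1/(10 + 7² + 5*√2) = 1/(10 + 49 + 5*√2) = 1/(59 + 5*√2)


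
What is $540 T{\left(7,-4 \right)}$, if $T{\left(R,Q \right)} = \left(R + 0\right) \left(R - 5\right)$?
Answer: $7560$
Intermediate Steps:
$T{\left(R,Q \right)} = R \left(-5 + R\right)$
$540 T{\left(7,-4 \right)} = 540 \cdot 7 \left(-5 + 7\right) = 540 \cdot 7 \cdot 2 = 540 \cdot 14 = 7560$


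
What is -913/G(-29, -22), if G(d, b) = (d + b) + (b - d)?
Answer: 83/4 ≈ 20.750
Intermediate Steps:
G(d, b) = 2*b (G(d, b) = (b + d) + (b - d) = 2*b)
-913/G(-29, -22) = -913/(2*(-22)) = -913/(-44) = -913*(-1/44) = 83/4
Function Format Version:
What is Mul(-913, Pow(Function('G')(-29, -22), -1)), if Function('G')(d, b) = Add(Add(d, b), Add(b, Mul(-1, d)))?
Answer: Rational(83, 4) ≈ 20.750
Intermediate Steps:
Function('G')(d, b) = Mul(2, b) (Function('G')(d, b) = Add(Add(b, d), Add(b, Mul(-1, d))) = Mul(2, b))
Mul(-913, Pow(Function('G')(-29, -22), -1)) = Mul(-913, Pow(Mul(2, -22), -1)) = Mul(-913, Pow(-44, -1)) = Mul(-913, Rational(-1, 44)) = Rational(83, 4)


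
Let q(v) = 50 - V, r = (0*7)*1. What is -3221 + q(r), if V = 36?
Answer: -3207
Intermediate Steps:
r = 0 (r = 0*1 = 0)
q(v) = 14 (q(v) = 50 - 1*36 = 50 - 36 = 14)
-3221 + q(r) = -3221 + 14 = -3207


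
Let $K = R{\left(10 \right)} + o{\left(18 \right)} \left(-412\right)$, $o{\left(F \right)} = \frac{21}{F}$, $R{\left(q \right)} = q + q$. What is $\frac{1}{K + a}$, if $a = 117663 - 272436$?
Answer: $- \frac{3}{465701} \approx -6.4419 \cdot 10^{-6}$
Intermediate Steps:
$R{\left(q \right)} = 2 q$
$a = -154773$ ($a = 117663 - 272436 = -154773$)
$K = - \frac{1382}{3}$ ($K = 2 \cdot 10 + \frac{21}{18} \left(-412\right) = 20 + 21 \cdot \frac{1}{18} \left(-412\right) = 20 + \frac{7}{6} \left(-412\right) = 20 - \frac{1442}{3} = - \frac{1382}{3} \approx -460.67$)
$\frac{1}{K + a} = \frac{1}{- \frac{1382}{3} - 154773} = \frac{1}{- \frac{465701}{3}} = - \frac{3}{465701}$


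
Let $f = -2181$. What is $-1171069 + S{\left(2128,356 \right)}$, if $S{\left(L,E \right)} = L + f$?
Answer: $-1171122$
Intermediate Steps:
$S{\left(L,E \right)} = -2181 + L$ ($S{\left(L,E \right)} = L - 2181 = -2181 + L$)
$-1171069 + S{\left(2128,356 \right)} = -1171069 + \left(-2181 + 2128\right) = -1171069 - 53 = -1171122$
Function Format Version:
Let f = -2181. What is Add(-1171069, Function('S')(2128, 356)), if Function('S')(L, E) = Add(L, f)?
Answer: -1171122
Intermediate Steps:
Function('S')(L, E) = Add(-2181, L) (Function('S')(L, E) = Add(L, -2181) = Add(-2181, L))
Add(-1171069, Function('S')(2128, 356)) = Add(-1171069, Add(-2181, 2128)) = Add(-1171069, -53) = -1171122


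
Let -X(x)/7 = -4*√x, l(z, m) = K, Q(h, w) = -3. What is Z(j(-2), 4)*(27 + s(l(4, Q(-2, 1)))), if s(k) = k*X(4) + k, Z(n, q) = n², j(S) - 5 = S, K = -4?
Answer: -1809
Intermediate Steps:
l(z, m) = -4
j(S) = 5 + S
X(x) = 28*√x (X(x) = -(-28)*√x = 28*√x)
s(k) = 57*k (s(k) = k*(28*√4) + k = k*(28*2) + k = k*56 + k = 56*k + k = 57*k)
Z(j(-2), 4)*(27 + s(l(4, Q(-2, 1)))) = (5 - 2)²*(27 + 57*(-4)) = 3²*(27 - 228) = 9*(-201) = -1809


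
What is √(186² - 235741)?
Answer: 7*I*√4105 ≈ 448.49*I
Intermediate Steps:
√(186² - 235741) = √(34596 - 235741) = √(-201145) = 7*I*√4105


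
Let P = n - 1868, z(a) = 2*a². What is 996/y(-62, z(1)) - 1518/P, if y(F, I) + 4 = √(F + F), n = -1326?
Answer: 3*(-264596*I + 253*√31)/(1597*(√31 + 2*I)) ≈ -27.982 - 79.221*I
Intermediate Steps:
y(F, I) = -4 + √2*√F (y(F, I) = -4 + √(F + F) = -4 + √(2*F) = -4 + √2*√F)
P = -3194 (P = -1326 - 1868 = -3194)
996/y(-62, z(1)) - 1518/P = 996/(-4 + √2*√(-62)) - 1518/(-3194) = 996/(-4 + √2*(I*√62)) - 1518*(-1/3194) = 996/(-4 + 2*I*√31) + 759/1597 = 759/1597 + 996/(-4 + 2*I*√31)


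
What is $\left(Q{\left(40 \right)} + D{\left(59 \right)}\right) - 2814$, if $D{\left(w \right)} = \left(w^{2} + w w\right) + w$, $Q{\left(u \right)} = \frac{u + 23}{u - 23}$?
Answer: $\frac{71582}{17} \approx 4210.7$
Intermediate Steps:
$Q{\left(u \right)} = \frac{23 + u}{-23 + u}$
$D{\left(w \right)} = w + 2 w^{2}$ ($D{\left(w \right)} = \left(w^{2} + w^{2}\right) + w = 2 w^{2} + w = w + 2 w^{2}$)
$\left(Q{\left(40 \right)} + D{\left(59 \right)}\right) - 2814 = \left(\frac{23 + 40}{-23 + 40} + 59 \left(1 + 2 \cdot 59\right)\right) - 2814 = \left(\frac{1}{17} \cdot 63 + 59 \left(1 + 118\right)\right) - 2814 = \left(\frac{1}{17} \cdot 63 + 59 \cdot 119\right) - 2814 = \left(\frac{63}{17} + 7021\right) - 2814 = \frac{119420}{17} - 2814 = \frac{71582}{17}$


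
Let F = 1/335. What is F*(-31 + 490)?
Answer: 459/335 ≈ 1.3701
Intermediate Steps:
F = 1/335 ≈ 0.0029851
F*(-31 + 490) = (-31 + 490)/335 = (1/335)*459 = 459/335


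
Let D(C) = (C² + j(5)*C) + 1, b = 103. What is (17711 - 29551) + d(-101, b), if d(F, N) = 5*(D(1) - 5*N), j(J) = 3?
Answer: -14390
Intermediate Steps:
D(C) = 1 + C² + 3*C (D(C) = (C² + 3*C) + 1 = 1 + C² + 3*C)
d(F, N) = 25 - 25*N (d(F, N) = 5*((1 + 1² + 3*1) - 5*N) = 5*((1 + 1 + 3) - 5*N) = 5*(5 - 5*N) = 25 - 25*N)
(17711 - 29551) + d(-101, b) = (17711 - 29551) + (25 - 25*103) = -11840 + (25 - 2575) = -11840 - 2550 = -14390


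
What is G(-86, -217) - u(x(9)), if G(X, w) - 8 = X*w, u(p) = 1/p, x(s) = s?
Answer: 168029/9 ≈ 18670.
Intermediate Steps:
G(X, w) = 8 + X*w
G(-86, -217) - u(x(9)) = (8 - 86*(-217)) - 1/9 = (8 + 18662) - 1*⅑ = 18670 - ⅑ = 168029/9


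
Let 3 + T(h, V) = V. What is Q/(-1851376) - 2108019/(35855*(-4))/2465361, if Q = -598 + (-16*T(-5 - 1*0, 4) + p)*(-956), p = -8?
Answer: -329051762653099/27275556957569880 ≈ -0.012064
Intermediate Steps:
T(h, V) = -3 + V
Q = 22346 (Q = -598 + (-16*(-3 + 4) - 8)*(-956) = -598 + (-16*1 - 8)*(-956) = -598 + (-16 - 8)*(-956) = -598 - 24*(-956) = -598 + 22944 = 22346)
Q/(-1851376) - 2108019/(35855*(-4))/2465361 = 22346/(-1851376) - 2108019/(35855*(-4))/2465361 = 22346*(-1/1851376) - 2108019/(-143420)*(1/2465361) = -11173/925688 - 2108019*(-1/143420)*(1/2465361) = -11173/925688 + (2108019/143420)*(1/2465361) = -11173/925688 + 702673/117860691540 = -329051762653099/27275556957569880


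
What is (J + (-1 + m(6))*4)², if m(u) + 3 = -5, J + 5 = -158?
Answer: 39601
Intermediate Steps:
J = -163 (J = -5 - 158 = -163)
m(u) = -8 (m(u) = -3 - 5 = -8)
(J + (-1 + m(6))*4)² = (-163 + (-1 - 8)*4)² = (-163 - 9*4)² = (-163 - 36)² = (-199)² = 39601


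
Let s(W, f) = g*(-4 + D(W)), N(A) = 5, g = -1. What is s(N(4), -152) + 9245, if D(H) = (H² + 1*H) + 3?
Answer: 9216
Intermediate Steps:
D(H) = 3 + H + H² (D(H) = (H² + H) + 3 = (H + H²) + 3 = 3 + H + H²)
s(W, f) = 1 - W - W² (s(W, f) = -(-4 + (3 + W + W²)) = -(-1 + W + W²) = 1 - W - W²)
s(N(4), -152) + 9245 = (1 - 1*5 - 1*5²) + 9245 = (1 - 5 - 1*25) + 9245 = (1 - 5 - 25) + 9245 = -29 + 9245 = 9216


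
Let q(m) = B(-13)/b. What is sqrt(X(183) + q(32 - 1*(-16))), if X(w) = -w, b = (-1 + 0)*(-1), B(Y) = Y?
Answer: 14*I ≈ 14.0*I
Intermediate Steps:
b = 1 (b = -1*(-1) = 1)
q(m) = -13 (q(m) = -13/1 = -13*1 = -13)
sqrt(X(183) + q(32 - 1*(-16))) = sqrt(-1*183 - 13) = sqrt(-183 - 13) = sqrt(-196) = 14*I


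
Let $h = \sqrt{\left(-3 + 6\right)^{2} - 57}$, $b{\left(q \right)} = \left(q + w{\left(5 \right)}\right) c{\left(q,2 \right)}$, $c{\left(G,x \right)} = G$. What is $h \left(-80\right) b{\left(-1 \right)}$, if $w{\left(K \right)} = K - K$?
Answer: $- 320 i \sqrt{3} \approx - 554.26 i$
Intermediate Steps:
$w{\left(K \right)} = 0$
$b{\left(q \right)} = q^{2}$ ($b{\left(q \right)} = \left(q + 0\right) q = q q = q^{2}$)
$h = 4 i \sqrt{3}$ ($h = \sqrt{3^{2} - 57} = \sqrt{9 - 57} = \sqrt{-48} = 4 i \sqrt{3} \approx 6.9282 i$)
$h \left(-80\right) b{\left(-1 \right)} = 4 i \sqrt{3} \left(-80\right) \left(-1\right)^{2} = - 320 i \sqrt{3} \cdot 1 = - 320 i \sqrt{3}$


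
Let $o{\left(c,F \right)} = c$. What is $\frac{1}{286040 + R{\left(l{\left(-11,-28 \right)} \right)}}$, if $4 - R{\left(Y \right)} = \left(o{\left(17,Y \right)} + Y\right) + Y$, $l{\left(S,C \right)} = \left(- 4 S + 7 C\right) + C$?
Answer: $\frac{1}{286387} \approx 3.4918 \cdot 10^{-6}$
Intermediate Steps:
$l{\left(S,C \right)} = - 4 S + 8 C$
$R{\left(Y \right)} = -13 - 2 Y$ ($R{\left(Y \right)} = 4 - \left(\left(17 + Y\right) + Y\right) = 4 - \left(17 + 2 Y\right) = -13 - 2 Y$)
$\frac{1}{286040 + R{\left(l{\left(-11,-28 \right)} \right)}} = \frac{1}{286040 - \left(13 + 2 \left(\left(-4\right) \left(-11\right) + 8 \left(-28\right)\right)\right)} = \frac{1}{286040 - \left(13 + 2 \left(44 - 224\right)\right)} = \frac{1}{286040 - -347} = \frac{1}{286040 + \left(-13 + 360\right)} = \frac{1}{286040 + 347} = \frac{1}{286387}$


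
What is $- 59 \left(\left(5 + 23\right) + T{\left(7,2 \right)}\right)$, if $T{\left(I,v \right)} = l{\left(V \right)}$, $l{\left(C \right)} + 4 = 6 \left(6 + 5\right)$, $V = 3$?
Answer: $-5310$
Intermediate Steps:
$l{\left(C \right)} = 62$ ($l{\left(C \right)} = -4 + 6 \left(6 + 5\right) = -4 + 6 \cdot 11 = -4 + 66 = 62$)
$T{\left(I,v \right)} = 62$
$- 59 \left(\left(5 + 23\right) + T{\left(7,2 \right)}\right) = - 59 \left(\left(5 + 23\right) + 62\right) = - 59 \left(28 + 62\right) = \left(-59\right) 90 = -5310$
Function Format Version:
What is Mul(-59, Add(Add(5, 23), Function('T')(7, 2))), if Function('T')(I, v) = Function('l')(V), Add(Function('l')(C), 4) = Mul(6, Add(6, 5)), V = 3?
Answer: -5310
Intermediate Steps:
Function('l')(C) = 62 (Function('l')(C) = Add(-4, Mul(6, Add(6, 5))) = Add(-4, Mul(6, 11)) = Add(-4, 66) = 62)
Function('T')(I, v) = 62
Mul(-59, Add(Add(5, 23), Function('T')(7, 2))) = Mul(-59, Add(Add(5, 23), 62)) = Mul(-59, Add(28, 62)) = Mul(-59, 90) = -5310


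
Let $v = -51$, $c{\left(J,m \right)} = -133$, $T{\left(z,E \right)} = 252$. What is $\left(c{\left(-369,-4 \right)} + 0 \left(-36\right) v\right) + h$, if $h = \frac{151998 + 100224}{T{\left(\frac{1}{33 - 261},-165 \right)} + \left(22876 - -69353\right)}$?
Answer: $- \frac{4015917}{30827} \approx -130.27$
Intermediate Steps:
$h = \frac{84074}{30827}$ ($h = \frac{151998 + 100224}{252 + \left(22876 - -69353\right)} = \frac{252222}{252 + \left(22876 + 69353\right)} = \frac{252222}{252 + 92229} = \frac{252222}{92481} = 252222 \cdot \frac{1}{92481} = \frac{84074}{30827} \approx 2.7273$)
$\left(c{\left(-369,-4 \right)} + 0 \left(-36\right) v\right) + h = \left(-133 + 0 \left(-36\right) \left(-51\right)\right) + \frac{84074}{30827} = \left(-133 + 0 \left(-51\right)\right) + \frac{84074}{30827} = \left(-133 + 0\right) + \frac{84074}{30827} = -133 + \frac{84074}{30827} = - \frac{4015917}{30827}$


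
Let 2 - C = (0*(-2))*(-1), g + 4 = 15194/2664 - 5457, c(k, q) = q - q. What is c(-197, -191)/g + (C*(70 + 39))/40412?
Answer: 109/20206 ≈ 0.0053944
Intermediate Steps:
c(k, q) = 0
g = -7266455/1332 (g = -4 + (15194/2664 - 5457) = -4 + (15194*(1/2664) - 5457) = -4 + (7597/1332 - 5457) = -4 - 7261127/1332 = -7266455/1332 ≈ -5455.3)
C = 2 (C = 2 - 0*(-2)*(-1) = 2 - 0*(-1) = 2 - 1*0 = 2 + 0 = 2)
c(-197, -191)/g + (C*(70 + 39))/40412 = 0/(-7266455/1332) + (2*(70 + 39))/40412 = 0*(-1332/7266455) + (2*109)*(1/40412) = 0 + 218*(1/40412) = 0 + 109/20206 = 109/20206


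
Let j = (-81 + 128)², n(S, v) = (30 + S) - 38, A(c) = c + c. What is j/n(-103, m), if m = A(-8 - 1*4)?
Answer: -2209/111 ≈ -19.901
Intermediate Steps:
A(c) = 2*c
m = -24 (m = 2*(-8 - 1*4) = 2*(-8 - 4) = 2*(-12) = -24)
n(S, v) = -8 + S
j = 2209 (j = 47² = 2209)
j/n(-103, m) = 2209/(-8 - 103) = 2209/(-111) = 2209*(-1/111) = -2209/111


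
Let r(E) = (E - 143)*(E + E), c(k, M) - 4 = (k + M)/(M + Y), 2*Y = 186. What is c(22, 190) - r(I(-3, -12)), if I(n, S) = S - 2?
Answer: -1242724/283 ≈ -4391.3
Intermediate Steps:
Y = 93 (Y = (1/2)*186 = 93)
I(n, S) = -2 + S
c(k, M) = 4 + (M + k)/(93 + M) (c(k, M) = 4 + (k + M)/(M + 93) = 4 + (M + k)/(93 + M))
r(E) = 2*E*(-143 + E) (r(E) = (-143 + E)*(2*E) = 2*E*(-143 + E))
c(22, 190) - r(I(-3, -12)) = (372 + 22 + 5*190)/(93 + 190) - 2*(-2 - 12)*(-143 + (-2 - 12)) = (372 + 22 + 950)/283 - 2*(-14)*(-143 - 14) = (1/283)*1344 - 2*(-14)*(-157) = 1344/283 - 1*4396 = 1344/283 - 4396 = -1242724/283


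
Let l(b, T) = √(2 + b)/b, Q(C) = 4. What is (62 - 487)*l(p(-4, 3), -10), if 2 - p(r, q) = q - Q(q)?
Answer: -425*√5/3 ≈ -316.78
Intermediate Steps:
p(r, q) = 6 - q (p(r, q) = 2 - (q - 1*4) = 2 - (q - 4) = 2 - (-4 + q) = 2 + (4 - q) = 6 - q)
l(b, T) = √(2 + b)/b
(62 - 487)*l(p(-4, 3), -10) = (62 - 487)*(√(2 + (6 - 1*3))/(6 - 1*3)) = -425*√(2 + (6 - 3))/(6 - 3) = -425*√(2 + 3)/3 = -425*√5/3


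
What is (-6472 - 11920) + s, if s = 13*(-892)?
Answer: -29988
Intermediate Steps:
s = -11596
(-6472 - 11920) + s = (-6472 - 11920) - 11596 = -18392 - 11596 = -29988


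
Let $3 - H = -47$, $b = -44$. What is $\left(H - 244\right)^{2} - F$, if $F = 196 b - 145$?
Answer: $46405$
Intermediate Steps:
$H = 50$ ($H = 3 - -47 = 3 + 47 = 50$)
$F = -8769$ ($F = 196 \left(-44\right) - 145 = -8624 - 145 = -8769$)
$\left(H - 244\right)^{2} - F = \left(50 - 244\right)^{2} - -8769 = \left(-194\right)^{2} + 8769 = 37636 + 8769 = 46405$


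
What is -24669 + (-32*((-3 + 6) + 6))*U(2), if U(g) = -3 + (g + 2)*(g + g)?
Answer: -28413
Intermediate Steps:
U(g) = -3 + 2*g*(2 + g) (U(g) = -3 + (2 + g)*(2*g) = -3 + 2*g*(2 + g))
-24669 + (-32*((-3 + 6) + 6))*U(2) = -24669 + (-32*((-3 + 6) + 6))*(-3 + 2*2² + 4*2) = -24669 + (-32*(3 + 6))*(-3 + 2*4 + 8) = -24669 + (-32*9)*(-3 + 8 + 8) = -24669 - 288*13 = -24669 - 3744 = -28413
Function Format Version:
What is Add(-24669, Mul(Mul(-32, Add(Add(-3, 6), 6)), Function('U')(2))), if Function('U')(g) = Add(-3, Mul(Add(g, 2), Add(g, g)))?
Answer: -28413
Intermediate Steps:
Function('U')(g) = Add(-3, Mul(2, g, Add(2, g))) (Function('U')(g) = Add(-3, Mul(Add(2, g), Mul(2, g))) = Add(-3, Mul(2, g, Add(2, g))))
Add(-24669, Mul(Mul(-32, Add(Add(-3, 6), 6)), Function('U')(2))) = Add(-24669, Mul(Mul(-32, Add(Add(-3, 6), 6)), Add(-3, Mul(2, Pow(2, 2)), Mul(4, 2)))) = Add(-24669, Mul(Mul(-32, Add(3, 6)), Add(-3, Mul(2, 4), 8))) = Add(-24669, Mul(Mul(-32, 9), Add(-3, 8, 8))) = Add(-24669, Mul(-288, 13)) = Add(-24669, -3744) = -28413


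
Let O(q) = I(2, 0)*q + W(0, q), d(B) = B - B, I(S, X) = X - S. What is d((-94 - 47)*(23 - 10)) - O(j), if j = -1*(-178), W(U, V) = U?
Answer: 356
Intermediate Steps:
j = 178
d(B) = 0
O(q) = -2*q (O(q) = (0 - 1*2)*q + 0 = (0 - 2)*q + 0 = -2*q + 0 = -2*q)
d((-94 - 47)*(23 - 10)) - O(j) = 0 - (-2)*178 = 0 - 1*(-356) = 0 + 356 = 356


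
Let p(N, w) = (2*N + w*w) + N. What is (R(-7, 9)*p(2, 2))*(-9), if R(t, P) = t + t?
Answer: 1260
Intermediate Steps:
p(N, w) = w² + 3*N (p(N, w) = (2*N + w²) + N = (w² + 2*N) + N = w² + 3*N)
R(t, P) = 2*t
(R(-7, 9)*p(2, 2))*(-9) = ((2*(-7))*(2² + 3*2))*(-9) = -14*(4 + 6)*(-9) = -14*10*(-9) = -140*(-9) = 1260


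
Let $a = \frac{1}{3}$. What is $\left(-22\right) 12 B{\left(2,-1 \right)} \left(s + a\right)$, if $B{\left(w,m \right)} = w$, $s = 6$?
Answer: $-3344$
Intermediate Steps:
$a = \frac{1}{3} \approx 0.33333$
$\left(-22\right) 12 B{\left(2,-1 \right)} \left(s + a\right) = \left(-22\right) 12 \cdot 2 \left(6 + \frac{1}{3}\right) = - 264 \cdot 2 \cdot \frac{19}{3} = \left(-264\right) \frac{38}{3} = -3344$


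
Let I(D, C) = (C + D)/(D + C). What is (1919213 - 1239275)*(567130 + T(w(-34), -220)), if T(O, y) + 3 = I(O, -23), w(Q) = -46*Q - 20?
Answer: 385611878064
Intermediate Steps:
w(Q) = -20 - 46*Q
I(D, C) = 1 (I(D, C) = (C + D)/(C + D) = 1)
T(O, y) = -2 (T(O, y) = -3 + 1 = -2)
(1919213 - 1239275)*(567130 + T(w(-34), -220)) = (1919213 - 1239275)*(567130 - 2) = 679938*567128 = 385611878064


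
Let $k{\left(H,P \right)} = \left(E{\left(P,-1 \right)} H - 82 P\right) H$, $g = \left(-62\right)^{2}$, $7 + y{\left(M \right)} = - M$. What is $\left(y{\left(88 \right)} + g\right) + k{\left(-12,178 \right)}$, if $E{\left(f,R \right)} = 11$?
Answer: $180485$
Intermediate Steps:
$y{\left(M \right)} = -7 - M$
$g = 3844$
$k{\left(H,P \right)} = H \left(- 82 P + 11 H\right)$ ($k{\left(H,P \right)} = \left(11 H - 82 P\right) H = \left(- 82 P + 11 H\right) H = H \left(- 82 P + 11 H\right)$)
$\left(y{\left(88 \right)} + g\right) + k{\left(-12,178 \right)} = \left(\left(-7 - 88\right) + 3844\right) - 12 \left(\left(-82\right) 178 + 11 \left(-12\right)\right) = \left(\left(-7 - 88\right) + 3844\right) - 12 \left(-14596 - 132\right) = \left(-95 + 3844\right) - -176736 = 3749 + 176736 = 180485$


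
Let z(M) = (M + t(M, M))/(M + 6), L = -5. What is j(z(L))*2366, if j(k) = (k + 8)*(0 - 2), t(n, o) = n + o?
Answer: 33124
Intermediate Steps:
z(M) = 3*M/(6 + M) (z(M) = (M + (M + M))/(M + 6) = (M + 2*M)/(6 + M) = (3*M)/(6 + M) = 3*M/(6 + M))
j(k) = -16 - 2*k (j(k) = (8 + k)*(-2) = -16 - 2*k)
j(z(L))*2366 = (-16 - 6*(-5)/(6 - 5))*2366 = (-16 - 6*(-5)/1)*2366 = (-16 - 6*(-5))*2366 = (-16 - 2*(-15))*2366 = (-16 + 30)*2366 = 14*2366 = 33124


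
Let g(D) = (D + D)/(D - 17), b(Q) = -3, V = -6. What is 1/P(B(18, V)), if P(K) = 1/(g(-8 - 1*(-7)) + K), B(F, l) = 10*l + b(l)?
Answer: -566/9 ≈ -62.889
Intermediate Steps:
g(D) = 2*D/(-17 + D) (g(D) = (2*D)/(-17 + D) = 2*D/(-17 + D))
B(F, l) = -3 + 10*l (B(F, l) = 10*l - 3 = -3 + 10*l)
P(K) = 1/(1/9 + K) (P(K) = 1/(2*(-8 - 1*(-7))/(-17 + (-8 - 1*(-7))) + K) = 1/(2*(-8 + 7)/(-17 + (-8 + 7)) + K) = 1/(2*(-1)/(-17 - 1) + K) = 1/(2*(-1)/(-18) + K) = 1/(2*(-1)*(-1/18) + K) = 1/(1/9 + K))
1/P(B(18, V)) = 1/(9/(1 + 9*(-3 + 10*(-6)))) = 1/(9/(1 + 9*(-3 - 60))) = 1/(9/(1 + 9*(-63))) = 1/(9/(1 - 567)) = 1/(9/(-566)) = 1/(9*(-1/566)) = 1/(-9/566) = -566/9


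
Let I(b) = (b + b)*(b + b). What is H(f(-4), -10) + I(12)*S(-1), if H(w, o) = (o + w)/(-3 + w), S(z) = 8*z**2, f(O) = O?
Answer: 4610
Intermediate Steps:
I(b) = 4*b**2 (I(b) = (2*b)*(2*b) = 4*b**2)
H(w, o) = (o + w)/(-3 + w)
H(f(-4), -10) + I(12)*S(-1) = (-10 - 4)/(-3 - 4) + (4*12**2)*(8*(-1)**2) = -14/(-7) + (4*144)*(8*1) = -1/7*(-14) + 576*8 = 2 + 4608 = 4610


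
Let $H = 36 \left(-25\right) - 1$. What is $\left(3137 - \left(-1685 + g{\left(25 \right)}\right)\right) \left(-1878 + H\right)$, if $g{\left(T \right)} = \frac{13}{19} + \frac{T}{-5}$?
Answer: $- \frac{254834300}{19} \approx -1.3412 \cdot 10^{7}$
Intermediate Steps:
$H = -901$ ($H = -900 - 1 = -901$)
$g{\left(T \right)} = \frac{13}{19} - \frac{T}{5}$ ($g{\left(T \right)} = 13 \cdot \frac{1}{19} + T \left(- \frac{1}{5}\right) = \frac{13}{19} - \frac{T}{5}$)
$\left(3137 - \left(-1685 + g{\left(25 \right)}\right)\right) \left(-1878 + H\right) = \left(3137 + \left(1685 - \left(\frac{13}{19} - 5\right)\right)\right) \left(-1878 - 901\right) = \left(3137 + \left(1685 - \left(\frac{13}{19} - 5\right)\right)\right) \left(-2779\right) = \left(3137 + \left(1685 - - \frac{82}{19}\right)\right) \left(-2779\right) = \left(3137 + \left(1685 + \frac{82}{19}\right)\right) \left(-2779\right) = \left(3137 + \frac{32097}{19}\right) \left(-2779\right) = \frac{91700}{19} \left(-2779\right) = - \frac{254834300}{19}$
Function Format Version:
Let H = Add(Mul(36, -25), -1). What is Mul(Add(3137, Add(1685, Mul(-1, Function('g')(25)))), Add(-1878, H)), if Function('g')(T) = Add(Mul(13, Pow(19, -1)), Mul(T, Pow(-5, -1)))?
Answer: Rational(-254834300, 19) ≈ -1.3412e+7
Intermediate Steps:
H = -901 (H = Add(-900, -1) = -901)
Function('g')(T) = Add(Rational(13, 19), Mul(Rational(-1, 5), T)) (Function('g')(T) = Add(Mul(13, Rational(1, 19)), Mul(T, Rational(-1, 5))) = Add(Rational(13, 19), Mul(Rational(-1, 5), T)))
Mul(Add(3137, Add(1685, Mul(-1, Function('g')(25)))), Add(-1878, H)) = Mul(Add(3137, Add(1685, Mul(-1, Add(Rational(13, 19), Mul(Rational(-1, 5), 25))))), Add(-1878, -901)) = Mul(Add(3137, Add(1685, Mul(-1, Add(Rational(13, 19), -5)))), -2779) = Mul(Add(3137, Add(1685, Mul(-1, Rational(-82, 19)))), -2779) = Mul(Add(3137, Add(1685, Rational(82, 19))), -2779) = Mul(Add(3137, Rational(32097, 19)), -2779) = Mul(Rational(91700, 19), -2779) = Rational(-254834300, 19)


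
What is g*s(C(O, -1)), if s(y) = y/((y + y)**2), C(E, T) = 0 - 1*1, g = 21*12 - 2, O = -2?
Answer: -125/2 ≈ -62.500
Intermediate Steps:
g = 250 (g = 252 - 2 = 250)
C(E, T) = -1 (C(E, T) = 0 - 1 = -1)
s(y) = 1/(4*y) (s(y) = y/((2*y)**2) = y/((4*y**2)) = y*(1/(4*y**2)) = 1/(4*y))
g*s(C(O, -1)) = 250*((1/4)/(-1)) = 250*((1/4)*(-1)) = 250*(-1/4) = -125/2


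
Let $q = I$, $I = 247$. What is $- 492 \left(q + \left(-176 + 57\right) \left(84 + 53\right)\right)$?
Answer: $7899552$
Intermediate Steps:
$q = 247$
$- 492 \left(q + \left(-176 + 57\right) \left(84 + 53\right)\right) = - 492 \left(247 + \left(-176 + 57\right) \left(84 + 53\right)\right) = - 492 \left(247 - 16303\right) = \left(-492\right) \left(-16056\right) = 7899552$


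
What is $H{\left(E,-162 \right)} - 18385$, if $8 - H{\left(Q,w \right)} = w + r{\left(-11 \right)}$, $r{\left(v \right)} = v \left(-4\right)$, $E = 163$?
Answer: $-18259$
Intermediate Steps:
$r{\left(v \right)} = - 4 v$
$H{\left(Q,w \right)} = -36 - w$ ($H{\left(Q,w \right)} = 8 - \left(w - -44\right) = 8 - \left(w + 44\right) = 8 - \left(44 + w\right) = -36 - w$)
$H{\left(E,-162 \right)} - 18385 = \left(-36 - -162\right) - 18385 = \left(-36 + 162\right) - 18385 = 126 - 18385 = -18259$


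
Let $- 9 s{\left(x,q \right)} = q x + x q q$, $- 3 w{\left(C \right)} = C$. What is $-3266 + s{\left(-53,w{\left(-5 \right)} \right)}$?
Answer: $- \frac{262426}{81} \approx -3239.8$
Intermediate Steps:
$w{\left(C \right)} = - \frac{C}{3}$
$s{\left(x,q \right)} = - \frac{q x}{9} - \frac{x q^{2}}{9}$ ($s{\left(x,q \right)} = - \frac{q x + x q q}{9} = - \frac{q x + q x q}{9} = - \frac{q x + x q^{2}}{9} = - \frac{q x}{9} - \frac{x q^{2}}{9}$)
$-3266 + s{\left(-53,w{\left(-5 \right)} \right)} = -3266 - \frac{1}{9} \left(\left(- \frac{1}{3}\right) \left(-5\right)\right) \left(-53\right) \left(1 - - \frac{5}{3}\right) = -3266 - \frac{5}{27} \left(-53\right) \left(1 + \frac{5}{3}\right) = -3266 - \frac{5}{27} \left(-53\right) \frac{8}{3} = -3266 + \frac{2120}{81} = - \frac{262426}{81}$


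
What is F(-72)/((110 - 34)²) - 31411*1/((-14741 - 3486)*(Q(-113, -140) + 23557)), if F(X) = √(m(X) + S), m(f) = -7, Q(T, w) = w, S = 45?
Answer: 31411/426821659 + √38/5776 ≈ 0.0011408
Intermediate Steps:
F(X) = √38 (F(X) = √(-7 + 45) = √38)
F(-72)/((110 - 34)²) - 31411*1/((-14741 - 3486)*(Q(-113, -140) + 23557)) = √38/((110 - 34)²) - 31411*1/((-14741 - 3486)*(-140 + 23557)) = √38/(76²) - 31411/(23417*(-18227)) = √38/5776 - 31411/(-426821659) = √38*(1/5776) - 31411*(-1/426821659) = √38/5776 + 31411/426821659 = 31411/426821659 + √38/5776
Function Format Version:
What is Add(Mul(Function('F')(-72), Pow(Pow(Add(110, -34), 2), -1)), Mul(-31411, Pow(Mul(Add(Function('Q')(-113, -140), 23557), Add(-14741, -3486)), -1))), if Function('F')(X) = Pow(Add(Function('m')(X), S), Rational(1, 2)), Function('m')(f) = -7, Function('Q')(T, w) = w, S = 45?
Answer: Add(Rational(31411, 426821659), Mul(Rational(1, 5776), Pow(38, Rational(1, 2)))) ≈ 0.0011408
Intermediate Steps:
Function('F')(X) = Pow(38, Rational(1, 2)) (Function('F')(X) = Pow(Add(-7, 45), Rational(1, 2)) = Pow(38, Rational(1, 2)))
Add(Mul(Function('F')(-72), Pow(Pow(Add(110, -34), 2), -1)), Mul(-31411, Pow(Mul(Add(Function('Q')(-113, -140), 23557), Add(-14741, -3486)), -1))) = Add(Mul(Pow(38, Rational(1, 2)), Pow(Pow(Add(110, -34), 2), -1)), Mul(-31411, Pow(Mul(Add(-140, 23557), Add(-14741, -3486)), -1))) = Add(Mul(Pow(38, Rational(1, 2)), Pow(Pow(76, 2), -1)), Mul(-31411, Pow(Mul(23417, -18227), -1))) = Add(Mul(Pow(38, Rational(1, 2)), Pow(5776, -1)), Mul(-31411, Pow(-426821659, -1))) = Add(Mul(Pow(38, Rational(1, 2)), Rational(1, 5776)), Mul(-31411, Rational(-1, 426821659))) = Add(Mul(Rational(1, 5776), Pow(38, Rational(1, 2))), Rational(31411, 426821659)) = Add(Rational(31411, 426821659), Mul(Rational(1, 5776), Pow(38, Rational(1, 2))))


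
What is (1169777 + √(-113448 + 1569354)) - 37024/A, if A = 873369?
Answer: 1021646931689/873369 + √1455906 ≈ 1.1710e+6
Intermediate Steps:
(1169777 + √(-113448 + 1569354)) - 37024/A = (1169777 + √(-113448 + 1569354)) - 37024/873369 = (1169777 + √1455906) - 37024*1/873369 = (1169777 + √1455906) - 37024/873369 = 1021646931689/873369 + √1455906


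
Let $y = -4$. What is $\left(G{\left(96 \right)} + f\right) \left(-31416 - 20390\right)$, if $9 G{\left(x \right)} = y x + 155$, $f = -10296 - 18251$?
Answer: $\frac{13322016512}{9} \approx 1.4802 \cdot 10^{9}$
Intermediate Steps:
$f = -28547$ ($f = -10296 - 18251 = -28547$)
$G{\left(x \right)} = \frac{155}{9} - \frac{4 x}{9}$ ($G{\left(x \right)} = \frac{- 4 x + 155}{9} = \frac{155 - 4 x}{9} = \frac{155}{9} - \frac{4 x}{9}$)
$\left(G{\left(96 \right)} + f\right) \left(-31416 - 20390\right) = \left(\left(\frac{155}{9} - \frac{128}{3}\right) - 28547\right) \left(-31416 - 20390\right) = \left(\left(\frac{155}{9} - \frac{128}{3}\right) - 28547\right) \left(-51806\right) = \left(- \frac{229}{9} - 28547\right) \left(-51806\right) = \left(- \frac{257152}{9}\right) \left(-51806\right) = \frac{13322016512}{9}$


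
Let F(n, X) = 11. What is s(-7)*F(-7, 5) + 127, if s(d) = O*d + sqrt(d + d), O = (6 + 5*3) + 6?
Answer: -1952 + 11*I*sqrt(14) ≈ -1952.0 + 41.158*I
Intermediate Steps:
O = 27 (O = (6 + 15) + 6 = 21 + 6 = 27)
s(d) = 27*d + sqrt(2)*sqrt(d) (s(d) = 27*d + sqrt(d + d) = 27*d + sqrt(2*d) = 27*d + sqrt(2)*sqrt(d))
s(-7)*F(-7, 5) + 127 = (27*(-7) + sqrt(2)*sqrt(-7))*11 + 127 = (-189 + sqrt(2)*(I*sqrt(7)))*11 + 127 = (-189 + I*sqrt(14))*11 + 127 = (-2079 + 11*I*sqrt(14)) + 127 = -1952 + 11*I*sqrt(14)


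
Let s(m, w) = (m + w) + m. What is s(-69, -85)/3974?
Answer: -223/3974 ≈ -0.056115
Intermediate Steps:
s(m, w) = w + 2*m
s(-69, -85)/3974 = (-85 + 2*(-69))/3974 = (-85 - 138)*(1/3974) = -223*1/3974 = -223/3974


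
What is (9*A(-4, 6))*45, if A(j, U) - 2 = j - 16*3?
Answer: -20250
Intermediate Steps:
A(j, U) = -46 + j (A(j, U) = 2 + (j - 16*3) = 2 + (j - 4*12) = 2 + (j - 48) = 2 + (-48 + j) = -46 + j)
(9*A(-4, 6))*45 = (9*(-46 - 4))*45 = (9*(-50))*45 = -450*45 = -20250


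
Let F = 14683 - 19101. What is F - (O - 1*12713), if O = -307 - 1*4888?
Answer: 13490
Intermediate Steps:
O = -5195 (O = -307 - 4888 = -5195)
F = -4418
F - (O - 1*12713) = -4418 - (-5195 - 1*12713) = -4418 - (-5195 - 12713) = -4418 - 1*(-17908) = -4418 + 17908 = 13490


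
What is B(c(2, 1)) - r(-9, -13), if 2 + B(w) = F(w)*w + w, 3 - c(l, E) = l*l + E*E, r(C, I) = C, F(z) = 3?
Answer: -1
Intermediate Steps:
c(l, E) = 3 - E² - l² (c(l, E) = 3 - (l*l + E*E) = 3 - (l² + E²) = 3 - (E² + l²) = 3 + (-E² - l²) = 3 - E² - l²)
B(w) = -2 + 4*w (B(w) = -2 + (3*w + w) = -2 + 4*w)
B(c(2, 1)) - r(-9, -13) = (-2 + 4*(3 - 1*1² - 1*2²)) - 1*(-9) = (-2 + 4*(3 - 1*1 - 1*4)) + 9 = (-2 + 4*(3 - 1 - 4)) + 9 = (-2 + 4*(-2)) + 9 = (-2 - 8) + 9 = -10 + 9 = -1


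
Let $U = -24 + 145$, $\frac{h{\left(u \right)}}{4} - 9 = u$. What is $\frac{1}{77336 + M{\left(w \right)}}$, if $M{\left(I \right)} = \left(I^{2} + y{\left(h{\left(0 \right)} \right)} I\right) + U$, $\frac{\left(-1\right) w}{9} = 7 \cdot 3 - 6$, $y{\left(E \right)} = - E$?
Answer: $\frac{1}{100542} \approx 9.9461 \cdot 10^{-6}$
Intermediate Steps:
$h{\left(u \right)} = 36 + 4 u$
$w = -135$ ($w = - 9 \left(7 \cdot 3 - 6\right) = - 9 \left(21 - 6\right) = \left(-9\right) 15 = -135$)
$U = 121$
$M{\left(I \right)} = 121 + I^{2} - 36 I$ ($M{\left(I \right)} = \left(I^{2} + - (36 + 4 \cdot 0) I\right) + 121 = \left(I^{2} + - (36 + 0) I\right) + 121 = \left(I^{2} + \left(-1\right) 36 I\right) + 121 = \left(I^{2} - 36 I\right) + 121 = 121 + I^{2} - 36 I$)
$\frac{1}{77336 + M{\left(w \right)}} = \frac{1}{77336 + \left(121 + \left(-135\right)^{2} - -4860\right)} = \frac{1}{77336 + \left(121 + 18225 + 4860\right)} = \frac{1}{77336 + 23206} = \frac{1}{100542}$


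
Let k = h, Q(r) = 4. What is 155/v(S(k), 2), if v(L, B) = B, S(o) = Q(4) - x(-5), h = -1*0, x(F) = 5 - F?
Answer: 155/2 ≈ 77.500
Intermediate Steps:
h = 0
k = 0
S(o) = -6 (S(o) = 4 - (5 - 1*(-5)) = 4 - (5 + 5) = 4 - 1*10 = 4 - 10 = -6)
155/v(S(k), 2) = 155/2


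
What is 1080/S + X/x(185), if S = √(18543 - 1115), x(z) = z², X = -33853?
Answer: -33853/34225 + 540*√4357/4357 ≈ 7.1917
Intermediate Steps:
S = 2*√4357 (S = √17428 = 2*√4357 ≈ 132.02)
1080/S + X/x(185) = 1080/((2*√4357)) - 33853/(185²) = 1080*(√4357/8714) - 33853/34225 = 540*√4357/4357 - 33853*1/34225 = 540*√4357/4357 - 33853/34225 = -33853/34225 + 540*√4357/4357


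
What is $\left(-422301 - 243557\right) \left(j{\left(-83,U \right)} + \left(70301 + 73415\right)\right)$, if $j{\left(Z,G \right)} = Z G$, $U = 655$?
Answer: $-59495078158$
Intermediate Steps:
$j{\left(Z,G \right)} = G Z$
$\left(-422301 - 243557\right) \left(j{\left(-83,U \right)} + \left(70301 + 73415\right)\right) = \left(-422301 - 243557\right) \left(655 \left(-83\right) + \left(70301 + 73415\right)\right) = - 665858 \left(-54365 + 143716\right) = \left(-665858\right) 89351 = -59495078158$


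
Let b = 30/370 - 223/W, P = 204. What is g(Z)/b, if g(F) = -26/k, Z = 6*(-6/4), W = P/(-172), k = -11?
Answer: 24531/1952203 ≈ 0.012566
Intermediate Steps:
W = -51/43 (W = 204/(-172) = 204*(-1/172) = -51/43 ≈ -1.1860)
Z = -9 (Z = 6*(-6*¼) = 6*(-3/2) = -9)
b = 354946/1887 (b = 30/370 - 223/(-51/43) = 30*(1/370) - 223*(-43/51) = 3/37 + 9589/51 = 354946/1887 ≈ 188.10)
g(F) = 26/11 (g(F) = -26/(-11) = -26*(-1/11) = 26/11)
g(Z)/b = 26/(11*(354946/1887)) = (26/11)*(1887/354946) = 24531/1952203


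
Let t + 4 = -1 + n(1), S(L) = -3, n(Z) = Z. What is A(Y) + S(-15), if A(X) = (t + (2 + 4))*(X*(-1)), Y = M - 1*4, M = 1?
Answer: 3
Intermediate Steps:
Y = -3 (Y = 1 - 1*4 = 1 - 4 = -3)
t = -4 (t = -4 + (-1 + 1) = -4 + 0 = -4)
A(X) = -2*X (A(X) = (-4 + (2 + 4))*(X*(-1)) = (-4 + 6)*(-X) = 2*(-X) = -2*X)
A(Y) + S(-15) = -2*(-3) - 3 = 6 - 3 = 3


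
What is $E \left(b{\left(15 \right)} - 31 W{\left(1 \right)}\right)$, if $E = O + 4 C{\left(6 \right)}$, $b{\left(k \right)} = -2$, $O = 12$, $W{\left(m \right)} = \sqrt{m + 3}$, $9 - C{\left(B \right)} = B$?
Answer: $-1536$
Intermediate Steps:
$C{\left(B \right)} = 9 - B$
$W{\left(m \right)} = \sqrt{3 + m}$
$E = 24$ ($E = 12 + 4 \left(9 - 6\right) = 12 + 4 \cdot 3 = 12 + 12 = 24$)
$E \left(b{\left(15 \right)} - 31 W{\left(1 \right)}\right) = 24 \left(-2 - 31 \sqrt{3 + 1}\right) = 24 \left(-2 - 31 \sqrt{4}\right) = 24 \left(-2 - 62\right) = 24 \left(-64\right) = -1536$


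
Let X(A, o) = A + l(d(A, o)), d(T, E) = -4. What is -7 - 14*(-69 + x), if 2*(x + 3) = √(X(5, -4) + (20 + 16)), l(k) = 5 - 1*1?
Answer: 1001 - 21*√5 ≈ 954.04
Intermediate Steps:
l(k) = 4 (l(k) = 5 - 1 = 4)
X(A, o) = 4 + A (X(A, o) = A + 4 = 4 + A)
x = -3 + 3*√5/2 (x = -3 + √((4 + 5) + (20 + 16))/2 = -3 + √(9 + 36)/2 = -3 + √45/2 = -3 + (3*√5)/2 = -3 + 3*√5/2 ≈ 0.35410)
-7 - 14*(-69 + x) = -7 - 14*(-69 + (-3 + 3*√5/2)) = -7 - 14*(-72 + 3*√5/2) = -7 + (1008 - 21*√5) = 1001 - 21*√5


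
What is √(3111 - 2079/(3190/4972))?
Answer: 13*I*√16095/145 ≈ 11.374*I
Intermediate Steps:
√(3111 - 2079/(3190/4972)) = √(3111 - 2079/(3190*(1/4972))) = √(3111 - 2079/145/226) = √(3111 - 2079*226/145) = √(3111 - 469854/145) = √(-18759/145) = 13*I*√16095/145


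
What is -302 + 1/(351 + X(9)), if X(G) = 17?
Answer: -111135/368 ≈ -302.00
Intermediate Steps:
-302 + 1/(351 + X(9)) = -302 + 1/(351 + 17) = -302 + 1/368 = -111135/368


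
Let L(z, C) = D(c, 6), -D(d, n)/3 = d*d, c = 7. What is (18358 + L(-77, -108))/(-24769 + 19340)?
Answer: -18211/5429 ≈ -3.3544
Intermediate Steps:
D(d, n) = -3*d² (D(d, n) = -3*d*d = -3*d²)
L(z, C) = -147 (L(z, C) = -3*7² = -3*49 = -147)
(18358 + L(-77, -108))/(-24769 + 19340) = (18358 - 147)/(-24769 + 19340) = 18211/(-5429) = 18211*(-1/5429) = -18211/5429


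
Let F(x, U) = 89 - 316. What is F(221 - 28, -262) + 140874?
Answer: 140647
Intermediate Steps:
F(x, U) = -227
F(221 - 28, -262) + 140874 = -227 + 140874 = 140647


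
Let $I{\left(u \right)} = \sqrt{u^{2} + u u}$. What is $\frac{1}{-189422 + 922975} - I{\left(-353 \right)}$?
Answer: $\frac{1}{733553} - 353 \sqrt{2} \approx -499.22$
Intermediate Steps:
$I{\left(u \right)} = \sqrt{2} \sqrt{u^{2}}$ ($I{\left(u \right)} = \sqrt{u^{2} + u^{2}} = \sqrt{2 u^{2}} = \sqrt{2} \sqrt{u^{2}}$)
$\frac{1}{-189422 + 922975} - I{\left(-353 \right)} = \frac{1}{-189422 + 922975} - \sqrt{2} \sqrt{\left(-353\right)^{2}} = \frac{1}{733553} - \sqrt{2} \sqrt{124609} = \frac{1}{733553} - \sqrt{2} \cdot 353 = \frac{1}{733553} - 353 \sqrt{2}$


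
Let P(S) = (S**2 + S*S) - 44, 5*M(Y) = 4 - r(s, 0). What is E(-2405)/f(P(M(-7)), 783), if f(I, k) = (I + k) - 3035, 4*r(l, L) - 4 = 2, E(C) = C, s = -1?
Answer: 4810/4591 ≈ 1.0477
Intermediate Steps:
r(l, L) = 3/2 (r(l, L) = 1 + (1/4)*2 = 1 + 1/2 = 3/2)
M(Y) = 1/2 (M(Y) = (4 - 1*3/2)/5 = (4 - 3/2)/5 = (1/5)*(5/2) = 1/2)
P(S) = -44 + 2*S**2 (P(S) = (S**2 + S**2) - 44 = 2*S**2 - 44 = -44 + 2*S**2)
f(I, k) = -3035 + I + k
E(-2405)/f(P(M(-7)), 783) = -2405/(-3035 + (-44 + 2*(1/2)**2) + 783) = -2405/(-3035 + (-44 + 2*(1/4)) + 783) = -2405/(-3035 + (-44 + 1/2) + 783) = -2405/(-3035 - 87/2 + 783) = -2405/(-4591/2) = -2405*(-2/4591) = 4810/4591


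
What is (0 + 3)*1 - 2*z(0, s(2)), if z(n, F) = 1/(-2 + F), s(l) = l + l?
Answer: 2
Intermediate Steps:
s(l) = 2*l
(0 + 3)*1 - 2*z(0, s(2)) = (0 + 3)*1 - 2/(-2 + 2*2) = 3*1 - 2/(-2 + 4) = 3 - 2/2 = 3 - 2*1/2 = 3 - 1 = 2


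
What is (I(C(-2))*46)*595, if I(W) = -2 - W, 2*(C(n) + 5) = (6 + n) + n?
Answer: 54740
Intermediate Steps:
C(n) = -2 + n (C(n) = -5 + ((6 + n) + n)/2 = -5 + (6 + 2*n)/2 = -5 + (3 + n) = -2 + n)
(I(C(-2))*46)*595 = ((-2 - (-2 - 2))*46)*595 = ((-2 - 1*(-4))*46)*595 = ((-2 + 4)*46)*595 = (2*46)*595 = 92*595 = 54740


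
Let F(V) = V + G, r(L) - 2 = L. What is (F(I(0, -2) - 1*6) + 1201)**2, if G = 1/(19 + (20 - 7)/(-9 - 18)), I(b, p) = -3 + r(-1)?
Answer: 355844461729/250000 ≈ 1.4234e+6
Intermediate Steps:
r(L) = 2 + L
I(b, p) = -2 (I(b, p) = -3 + (2 - 1) = -3 + 1 = -2)
G = 27/500 (G = 1/(19 + 13/(-27)) = 1/(19 + 13*(-1/27)) = 1/(19 - 13/27) = 1/(500/27) = 27/500 ≈ 0.054000)
F(V) = 27/500 + V (F(V) = V + 27/500 = 27/500 + V)
(F(I(0, -2) - 1*6) + 1201)**2 = ((27/500 + (-2 - 1*6)) + 1201)**2 = ((27/500 + (-2 - 6)) + 1201)**2 = ((27/500 - 8) + 1201)**2 = (-3973/500 + 1201)**2 = (596527/500)**2 = 355844461729/250000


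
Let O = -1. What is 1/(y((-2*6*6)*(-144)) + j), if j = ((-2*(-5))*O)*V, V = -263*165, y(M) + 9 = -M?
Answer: 1/423573 ≈ 2.3609e-6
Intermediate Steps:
y(M) = -9 - M
V = -43395
j = 433950 (j = (-2*(-5)*(-1))*(-43395) = (10*(-1))*(-43395) = -10*(-43395) = 433950)
1/(y((-2*6*6)*(-144)) + j) = 1/((-9 - -2*6*6*(-144)) + 433950) = 1/((-9 - (-12*6)*(-144)) + 433950) = 1/((-9 - (-72)*(-144)) + 433950) = 1/((-9 - 1*10368) + 433950) = 1/((-9 - 10368) + 433950) = 1/(-10377 + 433950) = 1/423573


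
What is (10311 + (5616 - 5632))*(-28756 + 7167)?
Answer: -222258755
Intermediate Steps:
(10311 + (5616 - 5632))*(-28756 + 7167) = (10311 - 16)*(-21589) = 10295*(-21589) = -222258755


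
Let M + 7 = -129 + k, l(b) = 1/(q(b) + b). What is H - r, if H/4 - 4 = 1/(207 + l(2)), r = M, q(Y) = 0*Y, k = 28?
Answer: 51468/415 ≈ 124.02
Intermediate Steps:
q(Y) = 0
l(b) = 1/b (l(b) = 1/(0 + b) = 1/b)
M = -108 (M = -7 + (-129 + 28) = -7 - 101 = -108)
r = -108
H = 6648/415 (H = 16 + 4/(207 + 1/2) = 16 + 4/(207 + ½) = 16 + 4/(415/2) = 16 + 4*(2/415) = 16 + 8/415 = 6648/415 ≈ 16.019)
H - r = 6648/415 - 1*(-108) = 6648/415 + 108 = 51468/415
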